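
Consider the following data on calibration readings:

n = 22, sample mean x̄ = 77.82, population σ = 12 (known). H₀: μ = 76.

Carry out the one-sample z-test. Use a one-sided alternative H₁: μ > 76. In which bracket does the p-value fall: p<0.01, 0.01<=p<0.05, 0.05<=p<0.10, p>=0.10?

SE = σ/√n = 12/√22 = 2.5584
z = (x̄−μ₀)/SE = (77.82−76)/2.5584 = 0.7114
p-value (one-sided, H₁ greater) = 0.23842
→ bracket: p>=0.10

p-value bracket: p>=0.10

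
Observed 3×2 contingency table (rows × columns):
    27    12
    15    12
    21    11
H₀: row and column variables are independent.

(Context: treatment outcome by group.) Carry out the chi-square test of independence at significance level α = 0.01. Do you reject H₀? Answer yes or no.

reject H₀: no

Row totals [39, 27, 32], col totals [63, 35], n=98
χ² = (27−25.07)²/25.07 + (12−13.93)²/13.93 + (15−17.36)²/17.36 + (12−9.64)²/9.64 + (21−20.57)²/20.57 + (11−11.43)²/11.43 = 1.3367
df = 2
p-value (upper-tail) = 0.51256
At α=0.01: p ≥ α → fail to reject H₀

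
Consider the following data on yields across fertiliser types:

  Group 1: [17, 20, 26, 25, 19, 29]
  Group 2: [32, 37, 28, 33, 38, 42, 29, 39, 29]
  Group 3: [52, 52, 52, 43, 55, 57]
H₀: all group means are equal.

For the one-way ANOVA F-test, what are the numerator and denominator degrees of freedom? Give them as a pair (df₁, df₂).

degrees of freedom = [2, 18]

k = 3 groups, N = 21 total
df = (k−1, N−k) = (3−1, 21−3) = (2, 18)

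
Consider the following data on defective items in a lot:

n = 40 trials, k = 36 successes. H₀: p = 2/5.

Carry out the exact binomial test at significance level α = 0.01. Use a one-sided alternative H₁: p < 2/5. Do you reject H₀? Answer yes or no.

reject H₀: no

Exact binomial: n=40, k=36, p₀=2/5=0.4000
P(X≤36) from Σ C(n,i)·p₀^i·(1−p₀)^(n−i)
p-value (one-sided, H₁ less) = 1.00000
At α=0.01: p ≥ α → fail to reject H₀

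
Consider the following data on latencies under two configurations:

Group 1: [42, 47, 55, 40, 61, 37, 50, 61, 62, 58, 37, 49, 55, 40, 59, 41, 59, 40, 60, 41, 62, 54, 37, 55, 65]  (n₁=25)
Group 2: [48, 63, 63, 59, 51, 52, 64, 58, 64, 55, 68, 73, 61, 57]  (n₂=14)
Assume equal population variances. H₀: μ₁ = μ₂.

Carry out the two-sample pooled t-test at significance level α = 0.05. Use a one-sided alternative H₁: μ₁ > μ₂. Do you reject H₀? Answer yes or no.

x̄₁=50.680, s₁=9.582, n₁=25
x̄₂=59.714, s₂=6.855, n₂=14
s_p² = [24·9.582² + 13·6.855²]/37 = 76.0621
SE = √(s_p²·(1/25+1/14)) = 2.9113
t = (50.680−59.714)/2.9113 = -3.1032
df = 37
p-value (one-sided, H₁ greater) = 0.99817
At α=0.05: p ≥ α → fail to reject H₀

reject H₀: no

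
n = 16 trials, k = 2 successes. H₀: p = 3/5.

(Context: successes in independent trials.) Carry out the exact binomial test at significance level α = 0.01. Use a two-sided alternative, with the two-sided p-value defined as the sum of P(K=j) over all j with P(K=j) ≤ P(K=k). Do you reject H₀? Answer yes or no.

reject H₀: yes

Exact binomial: n=16, k=2, p₀=3/5=0.6000
P(X=j) = C(n,j)·p₀^j·(1−p₀)^(n−j); p = Σ P(X=j) over j with P(X=j) ≤ P(X=2)
p-value (two-sided) = 0.00013
At α=0.01: p < α → reject H₀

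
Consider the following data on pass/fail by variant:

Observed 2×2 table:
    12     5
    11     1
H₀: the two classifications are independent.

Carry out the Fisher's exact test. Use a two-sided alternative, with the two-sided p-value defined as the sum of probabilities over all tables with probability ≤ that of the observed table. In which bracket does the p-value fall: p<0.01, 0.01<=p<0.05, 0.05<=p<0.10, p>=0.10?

Margins: r₁=17, r₂=12, c₁=23, c₂=6, n=29
p_obs = C(17,12)·C(12,11)/C(29,23); sum pmf over tables with pmf ≤ p_obs
p-value (two-sided) = 0.35439
→ bracket: p>=0.10

p-value bracket: p>=0.10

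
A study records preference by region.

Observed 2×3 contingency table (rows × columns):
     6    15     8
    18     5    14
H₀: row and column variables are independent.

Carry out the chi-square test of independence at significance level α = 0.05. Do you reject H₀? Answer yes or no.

reject H₀: yes

Row totals [29, 37], col totals [24, 20, 22], n=66
χ² = (6−10.55)²/10.55 + (15−8.79)²/8.79 + (8−9.67)²/9.67 + (18−13.45)²/13.45 + (5−11.21)²/11.21 + (14−12.33)²/12.33 = 11.8406
df = 2
p-value (upper-tail) = 0.00268
At α=0.05: p < α → reject H₀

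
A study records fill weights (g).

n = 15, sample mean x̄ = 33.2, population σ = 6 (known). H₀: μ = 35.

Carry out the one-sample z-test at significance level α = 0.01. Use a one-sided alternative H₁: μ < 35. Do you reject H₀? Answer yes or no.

SE = σ/√n = 6/√15 = 1.5492
z = (x̄−μ₀)/SE = (33.2−35)/1.5492 = -1.1619
p-value (one-sided, H₁ less) = 0.12264
At α=0.01: p ≥ α → fail to reject H₀

reject H₀: no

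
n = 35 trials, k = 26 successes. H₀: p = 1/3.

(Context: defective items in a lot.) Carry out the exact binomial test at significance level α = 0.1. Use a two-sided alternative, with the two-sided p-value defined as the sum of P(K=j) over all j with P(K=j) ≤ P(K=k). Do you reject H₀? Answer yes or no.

reject H₀: yes

Exact binomial: n=35, k=26, p₀=1/3=0.3333
P(X=j) = C(n,j)·p₀^j·(1−p₀)^(n−j); p = Σ P(X=j) over j with P(X=j) ≤ P(X=26)
p-value (two-sided) = 0.00000
At α=0.1: p < α → reject H₀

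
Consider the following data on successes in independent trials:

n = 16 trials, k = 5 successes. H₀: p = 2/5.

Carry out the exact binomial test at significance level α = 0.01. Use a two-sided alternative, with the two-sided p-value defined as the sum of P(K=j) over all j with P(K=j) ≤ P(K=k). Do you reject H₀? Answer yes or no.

Exact binomial: n=16, k=5, p₀=2/5=0.4000
P(X=j) = C(n,j)·p₀^j·(1−p₀)^(n−j); p = Σ P(X=j) over j with P(X=j) ≤ P(X=5)
p-value (two-sided) = 0.61278
At α=0.01: p ≥ α → fail to reject H₀

reject H₀: no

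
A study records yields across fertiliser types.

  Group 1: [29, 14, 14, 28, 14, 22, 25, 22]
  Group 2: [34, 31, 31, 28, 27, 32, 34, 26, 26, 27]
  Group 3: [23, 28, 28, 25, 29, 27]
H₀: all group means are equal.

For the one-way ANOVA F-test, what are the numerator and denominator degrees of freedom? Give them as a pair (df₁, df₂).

k = 3 groups, N = 24 total
df = (k−1, N−k) = (3−1, 24−3) = (2, 21)

degrees of freedom = [2, 21]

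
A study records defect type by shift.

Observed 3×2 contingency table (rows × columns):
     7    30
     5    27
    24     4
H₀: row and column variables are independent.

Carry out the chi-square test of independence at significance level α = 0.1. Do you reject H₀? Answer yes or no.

reject H₀: yes

Row totals [37, 32, 28], col totals [36, 61], n=97
χ² = (7−13.73)²/13.73 + (30−23.27)²/23.27 + (5−11.88)²/11.88 + (27−20.12)²/20.12 + (24−10.39)²/10.39 + (4−17.61)²/17.61 = 39.9162
df = 2
p-value (upper-tail) = 0.00000
At α=0.1: p < α → reject H₀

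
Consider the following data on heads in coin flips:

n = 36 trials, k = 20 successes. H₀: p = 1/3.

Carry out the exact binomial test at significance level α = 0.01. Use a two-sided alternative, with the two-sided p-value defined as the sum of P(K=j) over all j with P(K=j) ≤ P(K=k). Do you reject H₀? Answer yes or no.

reject H₀: yes

Exact binomial: n=36, k=20, p₀=1/3=0.3333
P(X=j) = C(n,j)·p₀^j·(1−p₀)^(n−j); p = Σ P(X=j) over j with P(X=j) ≤ P(X=20)
p-value (two-sided) = 0.00717
At α=0.01: p < α → reject H₀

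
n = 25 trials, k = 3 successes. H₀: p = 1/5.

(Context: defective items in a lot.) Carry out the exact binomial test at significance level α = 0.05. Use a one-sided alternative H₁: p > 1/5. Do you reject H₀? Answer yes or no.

reject H₀: no

Exact binomial: n=25, k=3, p₀=1/5=0.2000
P(X≥3) from Σ C(n,i)·p₀^i·(1−p₀)^(n−i)
p-value (one-sided, H₁ greater) = 0.90177
At α=0.05: p ≥ α → fail to reject H₀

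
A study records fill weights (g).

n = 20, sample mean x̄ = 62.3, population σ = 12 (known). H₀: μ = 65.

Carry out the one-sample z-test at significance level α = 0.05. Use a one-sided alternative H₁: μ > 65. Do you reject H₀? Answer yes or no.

SE = σ/√n = 12/√20 = 2.6833
z = (x̄−μ₀)/SE = (62.3−65)/2.6833 = -1.0062
p-value (one-sided, H₁ greater) = 0.84285
At α=0.05: p ≥ α → fail to reject H₀

reject H₀: no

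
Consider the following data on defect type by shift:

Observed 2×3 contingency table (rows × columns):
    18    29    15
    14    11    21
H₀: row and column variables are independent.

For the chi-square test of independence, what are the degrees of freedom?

degrees of freedom = 2

df = (r−1)(c−1) = (2−1)·(3−1) = 2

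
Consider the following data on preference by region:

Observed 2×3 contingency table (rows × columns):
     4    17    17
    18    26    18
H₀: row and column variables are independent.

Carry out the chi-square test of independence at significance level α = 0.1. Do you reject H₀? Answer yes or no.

Row totals [38, 62], col totals [22, 43, 35], n=100
χ² = (4−8.36)²/8.36 + (17−16.34)²/16.34 + (17−13.30)²/13.30 + (18−13.64)²/13.64 + (26−26.66)²/26.66 + (18−21.70)²/21.70 = 5.3707
df = 2
p-value (upper-tail) = 0.06820
At α=0.1: p < α → reject H₀

reject H₀: yes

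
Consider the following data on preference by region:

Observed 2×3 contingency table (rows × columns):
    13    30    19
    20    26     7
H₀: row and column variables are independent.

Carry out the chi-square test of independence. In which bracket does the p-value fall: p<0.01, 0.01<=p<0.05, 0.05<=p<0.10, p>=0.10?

Row totals [62, 53], col totals [33, 56, 26], n=115
χ² = (13−17.79)²/17.79 + (30−30.19)²/30.19 + (19−14.02)²/14.02 + (20−15.21)²/15.21 + (26−25.81)²/25.81 + (7−11.98)²/11.98 = 6.6454
df = 2
p-value (upper-tail) = 0.03606
→ bracket: 0.01<=p<0.05

p-value bracket: 0.01<=p<0.05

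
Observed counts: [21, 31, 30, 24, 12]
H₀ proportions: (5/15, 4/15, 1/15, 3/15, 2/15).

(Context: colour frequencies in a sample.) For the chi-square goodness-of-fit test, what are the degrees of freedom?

df = k − 1 = 5 − 1 = 4

degrees of freedom = 4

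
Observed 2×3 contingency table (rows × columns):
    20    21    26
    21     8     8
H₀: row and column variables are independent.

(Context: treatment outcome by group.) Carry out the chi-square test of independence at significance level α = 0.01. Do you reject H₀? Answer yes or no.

Row totals [67, 37], col totals [41, 29, 34], n=104
χ² = (20−26.41)²/26.41 + (21−18.68)²/18.68 + (26−21.90)²/21.90 + (21−14.59)²/14.59 + (8−10.32)²/10.32 + (8−12.10)²/12.10 = 7.3381
df = 2
p-value (upper-tail) = 0.02550
At α=0.01: p ≥ α → fail to reject H₀

reject H₀: no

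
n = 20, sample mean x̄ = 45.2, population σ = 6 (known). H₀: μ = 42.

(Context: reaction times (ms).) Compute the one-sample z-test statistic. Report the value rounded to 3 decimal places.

test statistic = 2.385

SE = σ/√n = 6/√20 = 1.3416
z = (x̄−μ₀)/SE = (45.2−42)/1.3416 = 2.3851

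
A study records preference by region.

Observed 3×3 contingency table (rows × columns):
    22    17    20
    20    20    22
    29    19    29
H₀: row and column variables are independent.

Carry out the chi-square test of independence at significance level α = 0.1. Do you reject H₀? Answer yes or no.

Row totals [59, 62, 77], col totals [71, 56, 71], n=198
χ² = (22−21.16)²/21.16 + (17−16.69)²/16.69 + (20−21.16)²/21.16 + (20−22.23)²/22.23 + (20−17.54)²/17.54 + (22−22.23)²/22.23 + (29−27.61)²/27.61 + (19−21.78)²/21.78 + (29−27.61)²/27.61 = 1.1697
df = 4
p-value (upper-tail) = 0.88305
At α=0.1: p ≥ α → fail to reject H₀

reject H₀: no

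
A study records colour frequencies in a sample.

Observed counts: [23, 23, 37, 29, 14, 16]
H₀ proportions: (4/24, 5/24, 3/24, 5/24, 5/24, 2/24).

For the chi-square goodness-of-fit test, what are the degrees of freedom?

degrees of freedom = 5

df = k − 1 = 6 − 1 = 5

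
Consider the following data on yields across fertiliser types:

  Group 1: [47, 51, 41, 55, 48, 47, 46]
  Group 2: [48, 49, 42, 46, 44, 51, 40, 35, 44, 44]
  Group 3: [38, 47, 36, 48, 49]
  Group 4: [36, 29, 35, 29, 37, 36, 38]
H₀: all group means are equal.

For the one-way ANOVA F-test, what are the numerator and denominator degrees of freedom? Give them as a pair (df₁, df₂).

k = 4 groups, N = 29 total
df = (k−1, N−k) = (4−1, 29−4) = (3, 25)

degrees of freedom = [3, 25]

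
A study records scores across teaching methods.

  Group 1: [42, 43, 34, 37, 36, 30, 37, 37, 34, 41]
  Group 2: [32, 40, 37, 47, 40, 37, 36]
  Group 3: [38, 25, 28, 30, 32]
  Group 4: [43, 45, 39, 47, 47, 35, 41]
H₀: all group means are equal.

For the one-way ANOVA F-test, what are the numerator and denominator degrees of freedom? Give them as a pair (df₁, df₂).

degrees of freedom = [3, 25]

k = 4 groups, N = 29 total
df = (k−1, N−k) = (4−1, 29−4) = (3, 25)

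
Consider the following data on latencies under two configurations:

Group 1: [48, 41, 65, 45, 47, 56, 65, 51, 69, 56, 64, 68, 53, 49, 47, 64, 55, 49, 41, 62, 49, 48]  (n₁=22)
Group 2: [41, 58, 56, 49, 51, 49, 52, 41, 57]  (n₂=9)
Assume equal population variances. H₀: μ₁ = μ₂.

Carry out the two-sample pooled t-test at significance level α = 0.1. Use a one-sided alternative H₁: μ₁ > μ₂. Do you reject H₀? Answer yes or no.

reject H₀: no

x̄₁=54.182, s₁=8.754, n₁=22
x̄₂=50.444, s₂=6.287, n₂=9
s_p² = [21·8.754² + 8·6.287²]/29 = 66.3964
SE = √(s_p²·(1/22+1/9)) = 3.2242
t = (54.182−50.444)/3.2242 = 1.1592
df = 29
p-value (one-sided, H₁ greater) = 0.12792
At α=0.1: p ≥ α → fail to reject H₀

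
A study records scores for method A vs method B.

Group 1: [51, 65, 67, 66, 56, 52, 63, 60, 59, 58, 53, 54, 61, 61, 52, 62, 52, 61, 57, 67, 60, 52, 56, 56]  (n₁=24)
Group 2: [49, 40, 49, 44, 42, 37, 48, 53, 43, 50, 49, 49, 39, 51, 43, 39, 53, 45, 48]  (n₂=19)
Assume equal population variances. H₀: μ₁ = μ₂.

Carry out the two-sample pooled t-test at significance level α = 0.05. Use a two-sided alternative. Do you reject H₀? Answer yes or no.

reject H₀: yes

x̄₁=58.375, s₁=5.089, n₁=24
x̄₂=45.842, s₂=4.925, n₂=19
s_p² = [23·5.089² + 18·4.925²]/41 = 25.1744
SE = √(s_p²·(1/24+1/19)) = 1.5407
t = (58.375−45.842)/1.5407 = 8.1343
df = 41
p-value (two-sided) = 0.00000
At α=0.05: p < α → reject H₀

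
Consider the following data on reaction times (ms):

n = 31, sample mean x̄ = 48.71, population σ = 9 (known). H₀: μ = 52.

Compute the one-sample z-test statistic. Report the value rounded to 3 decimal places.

SE = σ/√n = 9/√31 = 1.6164
z = (x̄−μ₀)/SE = (48.71−52)/1.6164 = -2.0353

test statistic = -2.035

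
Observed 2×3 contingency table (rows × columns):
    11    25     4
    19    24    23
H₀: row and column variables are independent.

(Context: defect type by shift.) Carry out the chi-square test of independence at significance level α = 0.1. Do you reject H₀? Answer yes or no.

reject H₀: yes

Row totals [40, 66], col totals [30, 49, 27], n=106
χ² = (11−11.32)²/11.32 + (25−18.49)²/18.49 + (4−10.19)²/10.19 + (19−18.68)²/18.68 + (24−30.51)²/30.51 + (23−16.81)²/16.81 = 9.7323
df = 2
p-value (upper-tail) = 0.00770
At α=0.1: p < α → reject H₀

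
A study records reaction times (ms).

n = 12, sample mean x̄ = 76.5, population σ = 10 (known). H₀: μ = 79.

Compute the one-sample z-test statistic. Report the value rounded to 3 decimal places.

SE = σ/√n = 10/√12 = 2.8868
z = (x̄−μ₀)/SE = (76.5−79)/2.8868 = -0.8660

test statistic = -0.866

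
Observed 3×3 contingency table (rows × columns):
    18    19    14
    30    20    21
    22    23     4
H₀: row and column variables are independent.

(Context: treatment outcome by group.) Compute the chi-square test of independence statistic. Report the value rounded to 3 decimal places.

test statistic = 9.968

Row totals [51, 71, 49], col totals [70, 62, 39], n=171
χ² = (18−20.88)²/20.88 + (19−18.49)²/18.49 + (14−11.63)²/11.63 + (30−29.06)²/29.06 + (20−25.74)²/25.74 + (21−16.19)²/16.19 + (22−20.06)²/20.06 + (23−17.77)²/17.77 + (4−11.18)²/11.18 = 9.9680
df = 4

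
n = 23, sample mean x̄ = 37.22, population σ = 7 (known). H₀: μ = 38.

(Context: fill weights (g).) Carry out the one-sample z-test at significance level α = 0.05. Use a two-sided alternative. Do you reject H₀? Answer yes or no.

SE = σ/√n = 7/√23 = 1.4596
z = (x̄−μ₀)/SE = (37.22−38)/1.4596 = -0.5344
p-value (two-sided) = 0.59307
At α=0.05: p ≥ α → fail to reject H₀

reject H₀: no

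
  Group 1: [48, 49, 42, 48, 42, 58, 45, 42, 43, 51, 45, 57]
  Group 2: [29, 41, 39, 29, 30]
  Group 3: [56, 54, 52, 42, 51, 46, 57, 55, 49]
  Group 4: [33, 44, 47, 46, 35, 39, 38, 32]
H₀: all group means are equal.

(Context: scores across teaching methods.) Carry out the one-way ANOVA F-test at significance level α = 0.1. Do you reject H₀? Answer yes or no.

reject H₀: yes

Group means [47.50, 33.60, 51.33, 39.25], grand mean 44.529
SSB = Σnᵢ(x̄ᵢ−x̄)² = 1342.771; SSW = ΣΣ(x−x̄ᵢ)² = 913.700
MSB = 1342.771/3 = 447.5902; MSW = 913.700/30 = 30.4567
F = MSB/MSW = 14.6960
df = (3, 30)
p-value (upper-tail) = 0.00000
At α=0.1: p < α → reject H₀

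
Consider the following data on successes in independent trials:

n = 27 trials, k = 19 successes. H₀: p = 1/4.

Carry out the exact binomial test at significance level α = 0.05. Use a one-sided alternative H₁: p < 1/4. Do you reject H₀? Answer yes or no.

Exact binomial: n=27, k=19, p₀=1/4=0.2500
P(X≤19) from Σ C(n,i)·p₀^i·(1−p₀)^(n−i)
p-value (one-sided, H₁ less) = 1.00000
At α=0.05: p ≥ α → fail to reject H₀

reject H₀: no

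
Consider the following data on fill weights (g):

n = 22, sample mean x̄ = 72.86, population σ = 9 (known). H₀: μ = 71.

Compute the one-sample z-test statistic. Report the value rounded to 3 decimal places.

test statistic = 0.969

SE = σ/√n = 9/√22 = 1.9188
z = (x̄−μ₀)/SE = (72.86−71)/1.9188 = 0.9694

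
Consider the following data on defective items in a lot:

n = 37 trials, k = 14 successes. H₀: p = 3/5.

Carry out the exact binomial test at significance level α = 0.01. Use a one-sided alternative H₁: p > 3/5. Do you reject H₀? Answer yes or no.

Exact binomial: n=37, k=14, p₀=3/5=0.6000
P(X≥14) from Σ C(n,i)·p₀^i·(1−p₀)^(n−i)
p-value (one-sided, H₁ greater) = 0.99805
At α=0.01: p ≥ α → fail to reject H₀

reject H₀: no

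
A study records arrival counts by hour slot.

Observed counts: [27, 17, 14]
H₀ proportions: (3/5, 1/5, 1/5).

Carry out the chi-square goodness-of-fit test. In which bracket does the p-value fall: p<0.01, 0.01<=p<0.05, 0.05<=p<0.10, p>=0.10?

n = 58; E_i = n·p_i = [34.80, 11.60, 11.60]
χ² = (27−34.80)²/34.80 + (17−11.60)²/11.60 + (14−11.60)²/11.60 = 4.7586
df = 2
p-value (upper-tail) = 0.09261
→ bracket: 0.05<=p<0.10

p-value bracket: 0.05<=p<0.10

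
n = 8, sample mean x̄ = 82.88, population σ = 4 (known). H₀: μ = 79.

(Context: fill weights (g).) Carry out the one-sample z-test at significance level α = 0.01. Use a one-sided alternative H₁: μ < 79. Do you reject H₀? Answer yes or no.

SE = σ/√n = 4/√8 = 1.4142
z = (x̄−μ₀)/SE = (82.88−79)/1.4142 = 2.7436
p-value (one-sided, H₁ less) = 0.99696
At α=0.01: p ≥ α → fail to reject H₀

reject H₀: no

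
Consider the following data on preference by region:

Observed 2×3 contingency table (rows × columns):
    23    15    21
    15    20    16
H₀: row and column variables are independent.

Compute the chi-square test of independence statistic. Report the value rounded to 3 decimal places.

test statistic = 2.506

Row totals [59, 51], col totals [38, 35, 37], n=110
χ² = (23−20.38)²/20.38 + (15−18.77)²/18.77 + (21−19.85)²/19.85 + (15−17.62)²/17.62 + (20−16.23)²/16.23 + (16−17.15)²/17.15 = 2.5056
df = 2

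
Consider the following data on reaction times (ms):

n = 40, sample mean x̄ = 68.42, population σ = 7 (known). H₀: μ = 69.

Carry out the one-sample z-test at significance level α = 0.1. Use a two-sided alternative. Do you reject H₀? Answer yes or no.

reject H₀: no

SE = σ/√n = 7/√40 = 1.1068
z = (x̄−μ₀)/SE = (68.42−69)/1.1068 = -0.5240
p-value (two-sided) = 0.60025
At α=0.1: p ≥ α → fail to reject H₀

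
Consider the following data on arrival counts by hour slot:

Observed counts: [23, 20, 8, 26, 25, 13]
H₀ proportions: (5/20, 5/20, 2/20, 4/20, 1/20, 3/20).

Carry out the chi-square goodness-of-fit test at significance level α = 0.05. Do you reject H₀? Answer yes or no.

reject H₀: yes

n = 115; E_i = n·p_i = [28.75, 28.75, 11.50, 23.00, 5.75, 17.25]
χ² = (23−28.75)²/28.75 + (20−28.75)²/28.75 + (8−11.50)²/11.50 + (26−23.00)²/23.00 + (25−5.75)²/5.75 + (13−17.25)²/17.25 = 70.7623
df = 5
p-value (upper-tail) = 0.00000
At α=0.05: p < α → reject H₀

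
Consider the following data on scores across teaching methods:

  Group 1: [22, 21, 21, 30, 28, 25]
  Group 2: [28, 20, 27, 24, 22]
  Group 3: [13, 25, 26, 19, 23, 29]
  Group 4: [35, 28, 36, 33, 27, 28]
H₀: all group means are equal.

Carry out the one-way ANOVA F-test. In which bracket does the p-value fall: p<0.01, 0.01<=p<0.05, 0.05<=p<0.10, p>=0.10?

Group means [24.50, 24.20, 22.50, 31.17], grand mean 25.652
SSB = Σnᵢ(x̄ᵢ−x̄)² = 260.584; SSW = ΣΣ(x−x̄ᵢ)² = 360.633
MSB = 260.584/3 = 86.8614; MSW = 360.633/19 = 18.9807
F = MSB/MSW = 4.5763
df = (3, 19)
p-value (upper-tail) = 0.01419
→ bracket: 0.01<=p<0.05

p-value bracket: 0.01<=p<0.05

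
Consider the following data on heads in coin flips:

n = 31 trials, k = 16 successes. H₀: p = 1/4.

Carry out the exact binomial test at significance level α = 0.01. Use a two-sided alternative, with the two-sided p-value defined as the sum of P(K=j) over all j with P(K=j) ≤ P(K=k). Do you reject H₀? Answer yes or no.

reject H₀: yes

Exact binomial: n=31, k=16, p₀=1/4=0.2500
P(X=j) = C(n,j)·p₀^j·(1−p₀)^(n−j); p = Σ P(X=j) over j with P(X=j) ≤ P(X=16)
p-value (two-sided) = 0.00144
At α=0.01: p < α → reject H₀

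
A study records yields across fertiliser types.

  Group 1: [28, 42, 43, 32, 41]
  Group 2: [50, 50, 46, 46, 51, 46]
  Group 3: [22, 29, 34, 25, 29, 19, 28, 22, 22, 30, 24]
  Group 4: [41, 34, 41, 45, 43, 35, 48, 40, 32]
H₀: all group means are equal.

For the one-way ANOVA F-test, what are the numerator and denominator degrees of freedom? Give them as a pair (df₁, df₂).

degrees of freedom = [3, 27]

k = 4 groups, N = 31 total
df = (k−1, N−k) = (4−1, 31−4) = (3, 27)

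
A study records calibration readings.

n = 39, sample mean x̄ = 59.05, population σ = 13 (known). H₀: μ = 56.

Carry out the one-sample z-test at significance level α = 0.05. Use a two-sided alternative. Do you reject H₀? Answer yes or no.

SE = σ/√n = 13/√39 = 2.0817
z = (x̄−μ₀)/SE = (59.05−56)/2.0817 = 1.4652
p-value (two-sided) = 0.14287
At α=0.05: p ≥ α → fail to reject H₀

reject H₀: no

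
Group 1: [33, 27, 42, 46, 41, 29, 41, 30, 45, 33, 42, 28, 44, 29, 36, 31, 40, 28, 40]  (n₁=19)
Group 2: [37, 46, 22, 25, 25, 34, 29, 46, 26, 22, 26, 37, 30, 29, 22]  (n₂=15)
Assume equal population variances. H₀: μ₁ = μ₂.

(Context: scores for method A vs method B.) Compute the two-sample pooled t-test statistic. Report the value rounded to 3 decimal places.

x̄₁=36.053, s₁=6.604, n₁=19
x̄₂=30.400, s₂=8.016, n₂=15
s_p² = [18·6.604² + 14·8.016²]/32 = 52.6421
SE = √(s_p²·(1/19+1/15)) = 2.5060
t = (36.053−30.400)/2.5060 = 2.2556
df = 32

test statistic = 2.256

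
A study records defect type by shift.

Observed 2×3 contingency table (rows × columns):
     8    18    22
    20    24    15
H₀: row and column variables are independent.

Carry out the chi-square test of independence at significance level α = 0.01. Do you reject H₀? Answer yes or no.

reject H₀: no

Row totals [48, 59], col totals [28, 42, 37], n=107
χ² = (8−12.56)²/12.56 + (18−18.84)²/18.84 + (22−16.60)²/16.60 + (20−15.44)²/15.44 + (24−23.16)²/23.16 + (15−20.40)²/20.40 = 6.2596
df = 2
p-value (upper-tail) = 0.04373
At α=0.01: p ≥ α → fail to reject H₀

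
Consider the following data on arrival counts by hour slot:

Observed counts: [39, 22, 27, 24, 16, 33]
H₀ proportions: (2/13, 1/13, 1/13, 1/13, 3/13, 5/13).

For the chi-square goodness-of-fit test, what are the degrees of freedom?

degrees of freedom = 5

df = k − 1 = 6 − 1 = 5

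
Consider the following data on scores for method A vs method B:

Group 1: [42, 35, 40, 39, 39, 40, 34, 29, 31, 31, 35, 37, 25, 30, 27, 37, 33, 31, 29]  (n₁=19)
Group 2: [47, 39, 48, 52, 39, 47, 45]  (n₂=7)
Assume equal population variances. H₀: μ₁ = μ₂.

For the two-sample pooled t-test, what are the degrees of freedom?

df = n₁ + n₂ − 2 = 19 + 7 − 2 = 24

degrees of freedom = 24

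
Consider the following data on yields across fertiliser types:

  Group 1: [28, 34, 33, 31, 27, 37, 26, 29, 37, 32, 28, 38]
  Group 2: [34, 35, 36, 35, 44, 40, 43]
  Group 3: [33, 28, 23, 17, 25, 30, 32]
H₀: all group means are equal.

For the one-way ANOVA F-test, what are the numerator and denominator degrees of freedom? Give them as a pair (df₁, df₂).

degrees of freedom = [2, 23]

k = 3 groups, N = 26 total
df = (k−1, N−k) = (3−1, 26−3) = (2, 23)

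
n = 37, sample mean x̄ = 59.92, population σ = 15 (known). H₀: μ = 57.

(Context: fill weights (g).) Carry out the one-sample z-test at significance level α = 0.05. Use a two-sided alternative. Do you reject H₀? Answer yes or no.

SE = σ/√n = 15/√37 = 2.4660
z = (x̄−μ₀)/SE = (59.92−57)/2.4660 = 1.1841
p-value (two-sided) = 0.23637
At α=0.05: p ≥ α → fail to reject H₀

reject H₀: no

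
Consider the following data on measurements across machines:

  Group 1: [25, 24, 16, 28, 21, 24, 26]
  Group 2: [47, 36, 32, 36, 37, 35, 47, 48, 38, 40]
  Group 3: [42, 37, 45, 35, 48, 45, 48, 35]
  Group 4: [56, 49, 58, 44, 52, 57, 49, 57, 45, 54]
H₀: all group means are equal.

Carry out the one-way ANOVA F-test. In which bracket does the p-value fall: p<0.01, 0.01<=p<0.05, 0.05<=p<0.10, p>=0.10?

Group means [23.43, 39.60, 41.88, 52.10], grand mean 40.457
SSB = Σnᵢ(x̄ᵢ−x̄)² = 3408.796; SSW = ΣΣ(x−x̄ᵢ)² = 835.889
MSB = 3408.796/3 = 1136.2655; MSW = 835.889/31 = 26.9642
F = MSB/MSW = 42.1398
df = (3, 31)
p-value (upper-tail) = 0.00000
→ bracket: p<0.01

p-value bracket: p<0.01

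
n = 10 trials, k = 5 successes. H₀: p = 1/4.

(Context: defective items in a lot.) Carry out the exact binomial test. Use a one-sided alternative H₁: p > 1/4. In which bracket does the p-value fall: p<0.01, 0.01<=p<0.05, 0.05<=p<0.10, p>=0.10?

p-value bracket: 0.05<=p<0.10

Exact binomial: n=10, k=5, p₀=1/4=0.2500
P(X≥5) from Σ C(n,i)·p₀^i·(1−p₀)^(n−i)
p-value (one-sided, H₁ greater) = 0.07813
→ bracket: 0.05<=p<0.10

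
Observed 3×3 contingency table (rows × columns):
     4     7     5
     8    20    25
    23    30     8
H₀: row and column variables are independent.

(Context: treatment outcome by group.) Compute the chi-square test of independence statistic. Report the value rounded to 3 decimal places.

test statistic = 17.535

Row totals [16, 53, 61], col totals [35, 57, 38], n=130
χ² = (4−4.31)²/4.31 + (7−7.02)²/7.02 + (5−4.68)²/4.68 + (8−14.27)²/14.27 + (20−23.24)²/23.24 + (25−15.49)²/15.49 + (23−16.42)²/16.42 + (30−26.75)²/26.75 + (8−17.83)²/17.83 = 17.5347
df = 4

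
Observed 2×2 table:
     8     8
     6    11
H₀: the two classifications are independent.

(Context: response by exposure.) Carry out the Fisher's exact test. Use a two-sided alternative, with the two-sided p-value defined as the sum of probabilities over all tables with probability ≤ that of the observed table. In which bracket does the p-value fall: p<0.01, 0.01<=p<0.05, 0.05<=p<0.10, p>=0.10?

Margins: r₁=16, r₂=17, c₁=14, c₂=19, n=33
p_obs = C(16,8)·C(17,6)/C(33,14); sum pmf over tables with pmf ≤ p_obs
p-value (two-sided) = 0.49053
→ bracket: p>=0.10

p-value bracket: p>=0.10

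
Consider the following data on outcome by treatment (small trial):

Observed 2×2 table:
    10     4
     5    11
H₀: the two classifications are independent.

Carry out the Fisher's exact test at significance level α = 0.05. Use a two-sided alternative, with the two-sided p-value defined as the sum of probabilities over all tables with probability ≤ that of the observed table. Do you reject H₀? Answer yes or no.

reject H₀: no

Margins: r₁=14, r₂=16, c₁=15, c₂=15, n=30
p_obs = C(14,10)·C(16,5)/C(30,15); sum pmf over tables with pmf ≤ p_obs
p-value (two-sided) = 0.06560
At α=0.05: p ≥ α → fail to reject H₀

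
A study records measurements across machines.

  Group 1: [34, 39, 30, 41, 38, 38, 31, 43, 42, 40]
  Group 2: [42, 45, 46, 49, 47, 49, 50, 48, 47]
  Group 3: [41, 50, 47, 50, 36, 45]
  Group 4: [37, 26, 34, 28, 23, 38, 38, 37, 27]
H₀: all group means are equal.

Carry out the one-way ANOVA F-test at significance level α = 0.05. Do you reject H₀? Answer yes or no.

Group means [37.60, 47.00, 44.83, 32.00], grand mean 39.882
SSB = Σnᵢ(x̄ᵢ−x̄)² = 1214.296; SSW = ΣΣ(x−x̄ᵢ)² = 665.233
MSB = 1214.296/3 = 404.7654; MSW = 665.233/30 = 22.1744
F = MSB/MSW = 18.2537
df = (3, 30)
p-value (upper-tail) = 0.00000
At α=0.05: p < α → reject H₀

reject H₀: yes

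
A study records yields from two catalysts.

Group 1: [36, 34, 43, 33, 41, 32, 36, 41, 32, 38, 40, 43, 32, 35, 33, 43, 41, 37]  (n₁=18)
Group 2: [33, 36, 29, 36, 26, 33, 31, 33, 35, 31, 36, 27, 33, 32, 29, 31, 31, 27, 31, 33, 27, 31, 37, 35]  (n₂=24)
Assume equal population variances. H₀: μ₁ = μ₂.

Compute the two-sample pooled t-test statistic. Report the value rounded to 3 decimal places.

test statistic = 4.844

x̄₁=37.222, s₁=4.110, n₁=18
x̄₂=31.792, s₂=3.162, n₂=24
s_p² = [17·4.110² + 23·3.162²]/40 = 12.9267
SE = √(s_p²·(1/18+1/24)) = 1.1211
t = (37.222−31.792)/1.1211 = 4.8441
df = 40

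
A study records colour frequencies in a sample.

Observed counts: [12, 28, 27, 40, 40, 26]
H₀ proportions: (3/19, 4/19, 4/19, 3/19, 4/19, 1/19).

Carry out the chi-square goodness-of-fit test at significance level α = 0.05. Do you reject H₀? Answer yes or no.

n = 173; E_i = n·p_i = [27.32, 36.42, 36.42, 27.32, 36.42, 9.11]
χ² = (12−27.32)²/27.32 + (28−36.42)²/36.42 + (27−36.42)²/36.42 + (40−27.32)²/27.32 + (40−36.42)²/36.42 + (26−9.11)²/9.11 = 50.5612
df = 5
p-value (upper-tail) = 0.00000
At α=0.05: p < α → reject H₀

reject H₀: yes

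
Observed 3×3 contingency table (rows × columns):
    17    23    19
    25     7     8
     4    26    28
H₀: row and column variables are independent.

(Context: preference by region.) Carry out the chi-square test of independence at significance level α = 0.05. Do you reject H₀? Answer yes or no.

Row totals [59, 40, 58], col totals [46, 56, 55], n=157
χ² = (17−17.29)²/17.29 + (23−21.04)²/21.04 + (19−20.67)²/20.67 + (25−11.72)²/11.72 + (7−14.27)²/14.27 + (8−14.01)²/14.01 + (4−16.99)²/16.99 + (26−20.69)²/20.69 + (28−20.32)²/20.32 = 35.8549
df = 4
p-value (upper-tail) = 0.00000
At α=0.05: p < α → reject H₀

reject H₀: yes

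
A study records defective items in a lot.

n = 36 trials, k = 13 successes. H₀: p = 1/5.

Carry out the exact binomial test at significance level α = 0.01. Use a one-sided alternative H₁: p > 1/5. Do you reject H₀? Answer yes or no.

reject H₀: no

Exact binomial: n=36, k=13, p₀=1/5=0.2000
P(X≥13) from Σ C(n,i)·p₀^i·(1−p₀)^(n−i)
p-value (one-sided, H₁ greater) = 0.01822
At α=0.01: p ≥ α → fail to reject H₀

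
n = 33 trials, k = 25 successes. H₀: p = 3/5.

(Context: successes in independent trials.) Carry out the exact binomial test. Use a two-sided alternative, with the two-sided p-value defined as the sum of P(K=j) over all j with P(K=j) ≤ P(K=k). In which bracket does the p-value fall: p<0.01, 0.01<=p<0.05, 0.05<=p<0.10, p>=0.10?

Exact binomial: n=33, k=25, p₀=3/5=0.6000
P(X=j) = C(n,j)·p₀^j·(1−p₀)^(n−j); p = Σ P(X=j) over j with P(X=j) ≤ P(X=25)
p-value (two-sided) = 0.07546
→ bracket: 0.05<=p<0.10

p-value bracket: 0.05<=p<0.10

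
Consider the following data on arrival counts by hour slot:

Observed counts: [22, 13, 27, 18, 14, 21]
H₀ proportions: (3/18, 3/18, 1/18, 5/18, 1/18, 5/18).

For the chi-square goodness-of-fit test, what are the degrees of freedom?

degrees of freedom = 5

df = k − 1 = 6 − 1 = 5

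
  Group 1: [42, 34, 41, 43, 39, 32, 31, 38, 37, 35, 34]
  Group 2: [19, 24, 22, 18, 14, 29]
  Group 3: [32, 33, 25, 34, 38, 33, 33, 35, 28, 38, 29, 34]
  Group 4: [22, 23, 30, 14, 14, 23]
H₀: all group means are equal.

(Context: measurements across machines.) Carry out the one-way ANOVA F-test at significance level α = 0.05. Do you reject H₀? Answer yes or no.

reject H₀: yes

Group means [36.91, 21.00, 32.67, 21.00], grand mean 30.000
SSB = Σnᵢ(x̄ᵢ−x̄)² = 1582.424; SSW = ΣΣ(x−x̄ᵢ)² = 649.576
MSB = 1582.424/3 = 527.4747; MSW = 649.576/31 = 20.9541
F = MSB/MSW = 25.1729
df = (3, 31)
p-value (upper-tail) = 0.00000
At α=0.05: p < α → reject H₀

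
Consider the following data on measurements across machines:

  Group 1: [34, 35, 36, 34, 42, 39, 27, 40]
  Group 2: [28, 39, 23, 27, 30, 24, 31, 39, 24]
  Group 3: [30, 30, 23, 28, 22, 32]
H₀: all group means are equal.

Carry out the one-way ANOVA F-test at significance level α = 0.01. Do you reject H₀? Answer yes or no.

Group means [35.88, 29.44, 27.50], grand mean 31.174
SSB = Σnᵢ(x̄ᵢ−x̄)² = 284.707; SSW = ΣΣ(x−x̄ᵢ)² = 528.597
MSB = 284.707/2 = 142.3536; MSW = 528.597/20 = 26.4299
F = MSB/MSW = 5.3861
df = (2, 20)
p-value (upper-tail) = 0.01345
At α=0.01: p ≥ α → fail to reject H₀

reject H₀: no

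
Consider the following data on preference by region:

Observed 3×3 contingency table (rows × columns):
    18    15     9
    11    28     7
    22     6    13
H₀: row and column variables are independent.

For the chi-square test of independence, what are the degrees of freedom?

df = (r−1)(c−1) = (3−1)·(3−1) = 4

degrees of freedom = 4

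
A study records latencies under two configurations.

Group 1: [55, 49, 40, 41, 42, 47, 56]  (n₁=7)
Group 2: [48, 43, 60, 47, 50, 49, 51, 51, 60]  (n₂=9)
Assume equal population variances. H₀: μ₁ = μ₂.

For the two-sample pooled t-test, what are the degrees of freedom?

degrees of freedom = 14

df = n₁ + n₂ − 2 = 7 + 9 − 2 = 14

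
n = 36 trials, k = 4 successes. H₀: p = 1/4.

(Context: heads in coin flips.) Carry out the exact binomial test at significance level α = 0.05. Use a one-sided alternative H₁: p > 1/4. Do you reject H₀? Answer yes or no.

reject H₀: no

Exact binomial: n=36, k=4, p₀=1/4=0.2500
P(X≥4) from Σ C(n,i)·p₀^i·(1−p₀)^(n−i)
p-value (one-sided, H₁ greater) = 0.98896
At α=0.05: p ≥ α → fail to reject H₀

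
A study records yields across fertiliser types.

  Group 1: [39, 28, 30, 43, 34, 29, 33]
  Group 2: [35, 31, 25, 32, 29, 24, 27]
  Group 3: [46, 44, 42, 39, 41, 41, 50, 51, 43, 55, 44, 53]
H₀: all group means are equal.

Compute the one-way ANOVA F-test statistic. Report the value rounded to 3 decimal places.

test statistic = 28.098

Group means [33.71, 29.00, 45.75], grand mean 38.000
SSB = Σnᵢ(x̄ᵢ−x̄)² = 1416.321; SSW = ΣΣ(x−x̄ᵢ)² = 579.679
MSB = 1416.321/2 = 708.1607; MSW = 579.679/23 = 25.2034
F = MSB/MSW = 28.0978
df = (2, 23)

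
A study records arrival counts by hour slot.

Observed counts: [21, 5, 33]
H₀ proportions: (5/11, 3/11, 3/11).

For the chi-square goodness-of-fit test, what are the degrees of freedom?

degrees of freedom = 2

df = k − 1 = 3 − 1 = 2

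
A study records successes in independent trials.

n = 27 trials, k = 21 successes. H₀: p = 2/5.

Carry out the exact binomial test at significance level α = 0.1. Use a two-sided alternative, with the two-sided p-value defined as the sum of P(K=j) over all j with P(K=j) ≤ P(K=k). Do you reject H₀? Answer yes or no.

reject H₀: yes

Exact binomial: n=27, k=21, p₀=2/5=0.4000
P(X=j) = C(n,j)·p₀^j·(1−p₀)^(n−j); p = Σ P(X=j) over j with P(X=j) ≤ P(X=21)
p-value (two-sided) = 0.00009
At α=0.1: p < α → reject H₀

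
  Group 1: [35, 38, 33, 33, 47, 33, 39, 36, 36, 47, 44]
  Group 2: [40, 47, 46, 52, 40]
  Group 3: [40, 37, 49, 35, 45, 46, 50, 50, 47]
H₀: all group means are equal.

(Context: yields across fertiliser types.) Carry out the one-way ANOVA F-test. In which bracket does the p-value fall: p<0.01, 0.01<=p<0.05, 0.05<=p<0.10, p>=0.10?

Group means [38.27, 45.00, 44.33], grand mean 41.800
SSB = Σnᵢ(x̄ᵢ−x̄)² = 245.818; SSW = ΣΣ(x−x̄ᵢ)² = 650.182
MSB = 245.818/2 = 122.9091; MSW = 650.182/22 = 29.5537
F = MSB/MSW = 4.1588
df = (2, 22)
p-value (upper-tail) = 0.02938
→ bracket: 0.01<=p<0.05

p-value bracket: 0.01<=p<0.05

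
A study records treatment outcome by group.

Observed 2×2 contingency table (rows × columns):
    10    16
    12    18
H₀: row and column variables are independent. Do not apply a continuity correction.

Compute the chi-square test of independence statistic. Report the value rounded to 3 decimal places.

Row totals [26, 30], col totals [22, 34], n=56
χ² = (10−10.21)²/10.21 + (16−15.79)²/15.79 + (12−11.79)²/11.79 + (18−18.21)²/18.21 = 0.0138
df = 1

test statistic = 0.014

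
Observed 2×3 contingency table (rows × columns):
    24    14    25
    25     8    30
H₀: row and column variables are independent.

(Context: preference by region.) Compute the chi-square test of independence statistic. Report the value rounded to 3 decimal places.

test statistic = 2.111

Row totals [63, 63], col totals [49, 22, 55], n=126
χ² = (24−24.50)²/24.50 + (14−11.00)²/11.00 + (25−27.50)²/27.50 + (25−24.50)²/24.50 + (8−11.00)²/11.00 + (30−27.50)²/27.50 = 2.1113
df = 2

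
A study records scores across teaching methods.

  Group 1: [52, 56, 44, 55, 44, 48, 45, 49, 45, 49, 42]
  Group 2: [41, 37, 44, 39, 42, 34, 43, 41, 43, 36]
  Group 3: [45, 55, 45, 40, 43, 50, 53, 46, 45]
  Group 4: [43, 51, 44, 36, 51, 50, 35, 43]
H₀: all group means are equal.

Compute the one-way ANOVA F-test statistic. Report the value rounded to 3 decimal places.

Group means [48.09, 40.00, 46.89, 44.12], grand mean 44.842
SSB = Σnᵢ(x̄ᵢ−x̄)² = 392.380; SSW = ΣΣ(x−x̄ᵢ)² = 786.673
MSB = 392.380/3 = 130.7932; MSW = 786.673/34 = 23.1374
F = MSB/MSW = 5.6529
df = (3, 34)

test statistic = 5.653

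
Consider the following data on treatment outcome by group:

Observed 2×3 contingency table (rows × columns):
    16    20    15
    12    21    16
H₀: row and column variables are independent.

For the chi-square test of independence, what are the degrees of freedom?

df = (r−1)(c−1) = (2−1)·(3−1) = 2

degrees of freedom = 2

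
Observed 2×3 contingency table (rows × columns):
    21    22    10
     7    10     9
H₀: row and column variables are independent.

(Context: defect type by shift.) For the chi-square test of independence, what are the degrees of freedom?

df = (r−1)(c−1) = (2−1)·(3−1) = 2

degrees of freedom = 2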